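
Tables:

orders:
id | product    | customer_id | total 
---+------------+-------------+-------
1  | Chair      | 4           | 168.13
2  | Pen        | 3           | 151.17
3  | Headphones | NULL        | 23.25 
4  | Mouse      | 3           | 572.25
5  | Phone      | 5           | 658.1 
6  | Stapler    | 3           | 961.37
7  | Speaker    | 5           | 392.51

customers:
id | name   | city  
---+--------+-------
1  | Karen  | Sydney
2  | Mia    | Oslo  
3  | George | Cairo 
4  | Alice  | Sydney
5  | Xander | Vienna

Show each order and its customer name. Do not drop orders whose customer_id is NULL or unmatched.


LEFT JOIN keeps every row from orders (the left table); where customer_id has no match in customers, the customer columns become NULL. Walk through each order:
  - order 1 (Chair): customer_id=4 -> matches Alice
  - order 2 (Pen): customer_id=3 -> matches George
  - order 3 (Headphones): customer_id=NULL, no match -> kept with NULL
  - order 4 (Mouse): customer_id=3 -> matches George
  - order 5 (Phone): customer_id=5 -> matches Xander
  - order 6 (Stapler): customer_id=3 -> matches George
  - order 7 (Speaker): customer_id=5 -> matches Xander
All 7 rows appear; 1 has NULL customer.

SQL:
SELECT a.product, b.name AS customer
FROM orders a
LEFT JOIN customers b ON a.customer_id = b.id

Result:
product    | customer
-----------+---------
Chair      | Alice   
Pen        | George  
Headphones | NULL    
Mouse      | George  
Phone      | Xander  
Stapler    | George  
Speaker    | Xander  


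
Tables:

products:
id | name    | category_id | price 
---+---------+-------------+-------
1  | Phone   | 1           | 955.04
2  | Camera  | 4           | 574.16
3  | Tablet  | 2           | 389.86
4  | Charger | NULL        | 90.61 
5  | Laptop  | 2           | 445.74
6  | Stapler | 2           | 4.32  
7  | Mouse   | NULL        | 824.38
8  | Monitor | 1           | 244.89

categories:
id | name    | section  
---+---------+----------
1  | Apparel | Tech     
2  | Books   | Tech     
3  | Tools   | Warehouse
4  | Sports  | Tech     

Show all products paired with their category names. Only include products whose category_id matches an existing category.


INNER JOIN keeps only products rows whose category_id matches an id in categories. Walk through each product:
  - product 1 (Phone): category_id=1 -> matches Apparel
  - product 2 (Camera): category_id=4 -> matches Sports
  - product 3 (Tablet): category_id=2 -> matches Books
  - product 4 (Charger): category_id=NULL, no match -> dropped
  - product 5 (Laptop): category_id=2 -> matches Books
  - product 6 (Stapler): category_id=2 -> matches Books
  - product 7 (Mouse): category_id=NULL, no match -> dropped
  - product 8 (Monitor): category_id=1 -> matches Apparel
So 2 of 8 rows are dropped.

SQL:
SELECT a.name, b.name AS category
FROM products a
INNER JOIN categories b ON a.category_id = b.id

Result:
name    | category
--------+---------
Phone   | Apparel 
Camera  | Sports  
Tablet  | Books   
Laptop  | Books   
Stapler | Books   
Monitor | Apparel 


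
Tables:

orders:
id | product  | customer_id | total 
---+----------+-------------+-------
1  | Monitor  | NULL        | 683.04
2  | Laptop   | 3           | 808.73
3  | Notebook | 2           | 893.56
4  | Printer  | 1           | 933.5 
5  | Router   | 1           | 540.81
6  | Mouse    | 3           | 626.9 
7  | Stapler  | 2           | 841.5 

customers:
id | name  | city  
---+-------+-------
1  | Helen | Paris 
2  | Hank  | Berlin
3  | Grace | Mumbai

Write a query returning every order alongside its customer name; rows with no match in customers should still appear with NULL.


LEFT JOIN keeps every row from orders (the left table); where customer_id has no match in customers, the customer columns become NULL. Walk through each order:
  - order 1 (Monitor): customer_id=NULL, no match -> kept with NULL
  - order 2 (Laptop): customer_id=3 -> matches Grace
  - order 3 (Notebook): customer_id=2 -> matches Hank
  - order 4 (Printer): customer_id=1 -> matches Helen
  - order 5 (Router): customer_id=1 -> matches Helen
  - order 6 (Mouse): customer_id=3 -> matches Grace
  - order 7 (Stapler): customer_id=2 -> matches Hank
All 7 rows appear; 1 has NULL customer.

SQL:
SELECT a.product, b.name AS customer
FROM orders a
LEFT JOIN customers b ON a.customer_id = b.id

Result:
product  | customer
---------+---------
Monitor  | NULL    
Laptop   | Grace   
Notebook | Hank    
Printer  | Helen   
Router   | Helen   
Mouse    | Grace   
Stapler  | Hank    


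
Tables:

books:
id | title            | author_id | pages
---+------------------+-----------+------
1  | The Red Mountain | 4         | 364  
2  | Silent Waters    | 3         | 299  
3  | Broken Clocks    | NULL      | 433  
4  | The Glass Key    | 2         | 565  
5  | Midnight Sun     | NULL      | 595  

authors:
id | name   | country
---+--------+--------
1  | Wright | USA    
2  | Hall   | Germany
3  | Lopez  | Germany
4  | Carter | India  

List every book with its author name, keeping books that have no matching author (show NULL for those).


LEFT JOIN keeps every row from books (the left table); where author_id has no match in authors, the author columns become NULL. Walk through each book:
  - book 1 (The Red Mountain): author_id=4 -> matches Carter
  - book 2 (Silent Waters): author_id=3 -> matches Lopez
  - book 3 (Broken Clocks): author_id=NULL, no match -> kept with NULL
  - book 4 (The Glass Key): author_id=2 -> matches Hall
  - book 5 (Midnight Sun): author_id=NULL, no match -> kept with NULL
All 5 rows appear; 2 have NULL author.

SQL:
SELECT a.title, b.name AS author
FROM books a
LEFT JOIN authors b ON a.author_id = b.id

Result:
title            | author
-----------------+-------
The Red Mountain | Carter
Silent Waters    | Lopez 
Broken Clocks    | NULL  
The Glass Key    | Hall  
Midnight Sun     | NULL  


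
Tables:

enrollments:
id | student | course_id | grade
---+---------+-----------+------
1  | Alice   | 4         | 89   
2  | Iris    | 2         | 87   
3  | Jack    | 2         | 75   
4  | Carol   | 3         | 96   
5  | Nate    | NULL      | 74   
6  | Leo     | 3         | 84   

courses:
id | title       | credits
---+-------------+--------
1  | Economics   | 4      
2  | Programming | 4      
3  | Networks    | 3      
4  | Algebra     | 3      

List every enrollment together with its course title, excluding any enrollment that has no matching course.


INNER JOIN keeps only enrollments rows whose course_id matches an id in courses. Walk through each enrollment:
  - enrollment 1 (Alice): course_id=4 -> matches Algebra
  - enrollment 2 (Iris): course_id=2 -> matches Programming
  - enrollment 3 (Jack): course_id=2 -> matches Programming
  - enrollment 4 (Carol): course_id=3 -> matches Networks
  - enrollment 5 (Nate): course_id=NULL, no match -> dropped
  - enrollment 6 (Leo): course_id=3 -> matches Networks
So 1 of 6 rows is dropped.

SQL:
SELECT a.student, b.title AS course
FROM enrollments a
INNER JOIN courses b ON a.course_id = b.id

Result:
student | course     
--------+------------
Alice   | Algebra    
Iris    | Programming
Jack    | Programming
Carol   | Networks   
Leo     | Networks   


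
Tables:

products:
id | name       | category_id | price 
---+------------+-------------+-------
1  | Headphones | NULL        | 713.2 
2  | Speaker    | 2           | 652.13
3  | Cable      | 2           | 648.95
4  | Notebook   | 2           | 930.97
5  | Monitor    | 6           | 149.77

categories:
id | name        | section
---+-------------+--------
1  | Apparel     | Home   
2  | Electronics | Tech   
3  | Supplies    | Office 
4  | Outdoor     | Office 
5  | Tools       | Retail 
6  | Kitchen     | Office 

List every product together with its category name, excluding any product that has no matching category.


INNER JOIN keeps only products rows whose category_id matches an id in categories. Walk through each product:
  - product 1 (Headphones): category_id=NULL, no match -> dropped
  - product 2 (Speaker): category_id=2 -> matches Electronics
  - product 3 (Cable): category_id=2 -> matches Electronics
  - product 4 (Notebook): category_id=2 -> matches Electronics
  - product 5 (Monitor): category_id=6 -> matches Kitchen
So 1 of 5 rows is dropped.

SQL:
SELECT a.name, b.name AS category
FROM products a
INNER JOIN categories b ON a.category_id = b.id

Result:
name     | category   
---------+------------
Speaker  | Electronics
Cable    | Electronics
Notebook | Electronics
Monitor  | Kitchen    


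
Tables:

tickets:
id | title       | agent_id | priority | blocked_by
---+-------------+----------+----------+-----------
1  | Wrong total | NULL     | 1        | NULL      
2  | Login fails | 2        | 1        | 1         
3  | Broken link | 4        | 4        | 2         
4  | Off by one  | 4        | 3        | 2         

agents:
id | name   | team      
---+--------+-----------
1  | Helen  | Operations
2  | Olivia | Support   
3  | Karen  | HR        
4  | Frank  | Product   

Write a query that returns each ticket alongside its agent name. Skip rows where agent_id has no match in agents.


INNER JOIN keeps only tickets rows whose agent_id matches an id in agents. Walk through each ticket:
  - ticket 1 (Wrong total): agent_id=NULL, no match -> dropped
  - ticket 2 (Login fails): agent_id=2 -> matches Olivia
  - ticket 3 (Broken link): agent_id=4 -> matches Frank
  - ticket 4 (Off by one): agent_id=4 -> matches Frank
So 1 of 4 rows is dropped.

SQL:
SELECT a.title, b.name AS agent
FROM tickets a
INNER JOIN agents b ON a.agent_id = b.id

Result:
title       | agent 
------------+-------
Login fails | Olivia
Broken link | Frank 
Off by one  | Frank 


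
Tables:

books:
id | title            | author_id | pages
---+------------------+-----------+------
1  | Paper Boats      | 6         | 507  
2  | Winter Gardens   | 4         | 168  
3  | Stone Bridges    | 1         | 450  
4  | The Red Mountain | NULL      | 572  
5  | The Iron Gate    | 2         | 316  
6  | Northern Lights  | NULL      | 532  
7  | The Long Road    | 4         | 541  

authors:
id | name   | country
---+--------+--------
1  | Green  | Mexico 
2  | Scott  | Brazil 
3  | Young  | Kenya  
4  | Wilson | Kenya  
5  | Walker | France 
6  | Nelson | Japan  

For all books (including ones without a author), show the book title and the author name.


LEFT JOIN keeps every row from books (the left table); where author_id has no match in authors, the author columns become NULL. Walk through each book:
  - book 1 (Paper Boats): author_id=6 -> matches Nelson
  - book 2 (Winter Gardens): author_id=4 -> matches Wilson
  - book 3 (Stone Bridges): author_id=1 -> matches Green
  - book 4 (The Red Mountain): author_id=NULL, no match -> kept with NULL
  - book 5 (The Iron Gate): author_id=2 -> matches Scott
  - book 6 (Northern Lights): author_id=NULL, no match -> kept with NULL
  - book 7 (The Long Road): author_id=4 -> matches Wilson
All 7 rows appear; 2 have NULL author.

SQL:
SELECT a.title, b.name AS author
FROM books a
LEFT JOIN authors b ON a.author_id = b.id

Result:
title            | author
-----------------+-------
Paper Boats      | Nelson
Winter Gardens   | Wilson
Stone Bridges    | Green 
The Red Mountain | NULL  
The Iron Gate    | Scott 
Northern Lights  | NULL  
The Long Road    | Wilson


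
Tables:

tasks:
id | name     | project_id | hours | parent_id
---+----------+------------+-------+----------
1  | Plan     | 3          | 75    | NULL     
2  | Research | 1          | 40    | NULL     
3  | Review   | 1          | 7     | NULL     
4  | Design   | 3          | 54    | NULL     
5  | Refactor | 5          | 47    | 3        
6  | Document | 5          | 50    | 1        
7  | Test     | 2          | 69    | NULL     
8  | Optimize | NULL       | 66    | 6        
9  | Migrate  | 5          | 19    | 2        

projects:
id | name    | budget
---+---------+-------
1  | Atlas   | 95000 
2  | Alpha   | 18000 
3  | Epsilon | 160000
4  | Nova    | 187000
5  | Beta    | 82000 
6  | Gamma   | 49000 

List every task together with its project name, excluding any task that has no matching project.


INNER JOIN keeps only tasks rows whose project_id matches an id in projects. Walk through each task:
  - task 1 (Plan): project_id=3 -> matches Epsilon
  - task 2 (Research): project_id=1 -> matches Atlas
  - task 3 (Review): project_id=1 -> matches Atlas
  - task 4 (Design): project_id=3 -> matches Epsilon
  - task 5 (Refactor): project_id=5 -> matches Beta
  - task 6 (Document): project_id=5 -> matches Beta
  - task 7 (Test): project_id=2 -> matches Alpha
  - task 8 (Optimize): project_id=NULL, no match -> dropped
  - task 9 (Migrate): project_id=5 -> matches Beta
So 1 of 9 rows is dropped.

SQL:
SELECT a.name, b.name AS project
FROM tasks a
INNER JOIN projects b ON a.project_id = b.id

Result:
name     | project
---------+--------
Plan     | Epsilon
Research | Atlas  
Review   | Atlas  
Design   | Epsilon
Refactor | Beta   
Document | Beta   
Test     | Alpha  
Migrate  | Beta   


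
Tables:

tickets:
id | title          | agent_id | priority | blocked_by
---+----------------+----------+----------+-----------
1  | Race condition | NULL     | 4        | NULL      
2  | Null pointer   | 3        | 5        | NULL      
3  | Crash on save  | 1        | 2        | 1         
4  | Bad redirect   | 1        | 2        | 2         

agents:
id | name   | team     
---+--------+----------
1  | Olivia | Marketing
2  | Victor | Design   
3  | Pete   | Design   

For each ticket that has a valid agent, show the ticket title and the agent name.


INNER JOIN keeps only tickets rows whose agent_id matches an id in agents. Walk through each ticket:
  - ticket 1 (Race condition): agent_id=NULL, no match -> dropped
  - ticket 2 (Null pointer): agent_id=3 -> matches Pete
  - ticket 3 (Crash on save): agent_id=1 -> matches Olivia
  - ticket 4 (Bad redirect): agent_id=1 -> matches Olivia
So 1 of 4 rows is dropped.

SQL:
SELECT a.title, b.name AS agent
FROM tickets a
INNER JOIN agents b ON a.agent_id = b.id

Result:
title         | agent 
--------------+-------
Null pointer  | Pete  
Crash on save | Olivia
Bad redirect  | Olivia


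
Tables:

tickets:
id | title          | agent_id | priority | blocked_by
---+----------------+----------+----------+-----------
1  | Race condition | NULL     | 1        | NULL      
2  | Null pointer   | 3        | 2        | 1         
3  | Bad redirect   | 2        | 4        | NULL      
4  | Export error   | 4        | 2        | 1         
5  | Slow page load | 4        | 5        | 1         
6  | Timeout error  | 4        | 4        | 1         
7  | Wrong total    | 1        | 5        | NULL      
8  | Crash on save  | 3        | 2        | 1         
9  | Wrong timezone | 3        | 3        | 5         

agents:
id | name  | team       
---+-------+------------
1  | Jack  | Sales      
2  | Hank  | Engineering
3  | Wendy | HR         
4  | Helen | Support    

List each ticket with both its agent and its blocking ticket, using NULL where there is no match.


Two LEFT JOINs from the same base table tickets: one to agents via agent_id, one to tickets itself via blocked_by. Both are LEFT so every ticket is preserved.
Match against agents:
  - ticket 1 (Race condition): agent_id=NULL, no match -> kept with NULL
  - ticket 2 (Null pointer): agent_id=3 -> matches Wendy
  - ticket 3 (Bad redirect): agent_id=2 -> matches Hank
  - ticket 4 (Export error): agent_id=4 -> matches Helen
  - ticket 5 (Slow page load): agent_id=4 -> matches Helen
  - ticket 6 (Timeout error): agent_id=4 -> matches Helen
  - ticket 7 (Wrong total): agent_id=1 -> matches Jack
  - ticket 8 (Crash on save): agent_id=3 -> matches Wendy
  - ticket 9 (Wrong timezone): agent_id=3 -> matches Wendy
Match against tickets (self):
  - ticket 1 (Race condition): blocked_by=NULL -> NULL
  - ticket 2 (Null pointer): blocked_by=1 -> Race condition
  - ticket 3 (Bad redirect): blocked_by=NULL -> NULL
  - ticket 4 (Export error): blocked_by=1 -> Race condition
  - ticket 5 (Slow page load): blocked_by=1 -> Race condition
  - ticket 6 (Timeout error): blocked_by=1 -> Race condition
  - ticket 7 (Wrong total): blocked_by=NULL -> NULL
  - ticket 8 (Crash on save): blocked_by=1 -> Race condition
  - ticket 9 (Wrong timezone): blocked_by=5 -> Slow page load

SQL:
SELECT a.title, b.name AS agent, c.title AS blocked_by
FROM tickets a
LEFT JOIN agents b ON a.agent_id = b.id
LEFT JOIN tickets c ON a.blocked_by = c.id

Result:
title          | agent | blocked_by    
---------------+-------+---------------
Race condition | NULL  | NULL          
Null pointer   | Wendy | Race condition
Bad redirect   | Hank  | NULL          
Export error   | Helen | Race condition
Slow page load | Helen | Race condition
Timeout error  | Helen | Race condition
Wrong total    | Jack  | NULL          
Crash on save  | Wendy | Race condition
Wrong timezone | Wendy | Slow page load


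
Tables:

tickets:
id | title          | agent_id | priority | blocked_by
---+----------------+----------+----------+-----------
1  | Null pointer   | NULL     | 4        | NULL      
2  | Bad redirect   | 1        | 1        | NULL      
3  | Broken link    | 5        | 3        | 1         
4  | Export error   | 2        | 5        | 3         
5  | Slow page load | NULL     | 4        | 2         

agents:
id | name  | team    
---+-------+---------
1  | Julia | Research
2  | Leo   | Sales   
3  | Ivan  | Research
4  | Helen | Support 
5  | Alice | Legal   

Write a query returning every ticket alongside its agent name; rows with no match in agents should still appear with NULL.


LEFT JOIN keeps every row from tickets (the left table); where agent_id has no match in agents, the agent columns become NULL. Walk through each ticket:
  - ticket 1 (Null pointer): agent_id=NULL, no match -> kept with NULL
  - ticket 2 (Bad redirect): agent_id=1 -> matches Julia
  - ticket 3 (Broken link): agent_id=5 -> matches Alice
  - ticket 4 (Export error): agent_id=2 -> matches Leo
  - ticket 5 (Slow page load): agent_id=NULL, no match -> kept with NULL
All 5 rows appear; 2 have NULL agent.

SQL:
SELECT a.title, b.name AS agent
FROM tickets a
LEFT JOIN agents b ON a.agent_id = b.id

Result:
title          | agent
---------------+------
Null pointer   | NULL 
Bad redirect   | Julia
Broken link    | Alice
Export error   | Leo  
Slow page load | NULL 


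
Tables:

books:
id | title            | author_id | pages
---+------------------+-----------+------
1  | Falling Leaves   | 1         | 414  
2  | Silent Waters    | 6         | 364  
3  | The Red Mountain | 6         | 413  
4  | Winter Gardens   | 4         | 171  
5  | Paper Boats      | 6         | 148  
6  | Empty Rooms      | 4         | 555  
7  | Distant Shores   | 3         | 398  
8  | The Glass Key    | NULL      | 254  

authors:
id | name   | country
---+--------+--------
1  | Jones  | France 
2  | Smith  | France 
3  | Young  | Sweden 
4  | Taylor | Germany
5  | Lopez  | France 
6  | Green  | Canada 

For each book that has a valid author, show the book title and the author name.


INNER JOIN keeps only books rows whose author_id matches an id in authors. Walk through each book:
  - book 1 (Falling Leaves): author_id=1 -> matches Jones
  - book 2 (Silent Waters): author_id=6 -> matches Green
  - book 3 (The Red Mountain): author_id=6 -> matches Green
  - book 4 (Winter Gardens): author_id=4 -> matches Taylor
  - book 5 (Paper Boats): author_id=6 -> matches Green
  - book 6 (Empty Rooms): author_id=4 -> matches Taylor
  - book 7 (Distant Shores): author_id=3 -> matches Young
  - book 8 (The Glass Key): author_id=NULL, no match -> dropped
So 1 of 8 rows is dropped.

SQL:
SELECT a.title, b.name AS author
FROM books a
INNER JOIN authors b ON a.author_id = b.id

Result:
title            | author
-----------------+-------
Falling Leaves   | Jones 
Silent Waters    | Green 
The Red Mountain | Green 
Winter Gardens   | Taylor
Paper Boats      | Green 
Empty Rooms      | Taylor
Distant Shores   | Young 


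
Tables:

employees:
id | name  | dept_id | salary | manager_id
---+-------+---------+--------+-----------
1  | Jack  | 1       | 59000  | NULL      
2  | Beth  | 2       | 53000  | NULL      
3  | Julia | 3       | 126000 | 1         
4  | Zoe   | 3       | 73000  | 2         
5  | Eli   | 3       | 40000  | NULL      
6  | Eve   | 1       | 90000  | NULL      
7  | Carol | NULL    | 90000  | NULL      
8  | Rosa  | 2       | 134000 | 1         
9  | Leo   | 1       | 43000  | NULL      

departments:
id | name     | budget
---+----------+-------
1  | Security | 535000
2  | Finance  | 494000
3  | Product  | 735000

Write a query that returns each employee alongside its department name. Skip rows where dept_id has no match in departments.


INNER JOIN keeps only employees rows whose dept_id matches an id in departments. Walk through each employee:
  - employee 1 (Jack): dept_id=1 -> matches Security
  - employee 2 (Beth): dept_id=2 -> matches Finance
  - employee 3 (Julia): dept_id=3 -> matches Product
  - employee 4 (Zoe): dept_id=3 -> matches Product
  - employee 5 (Eli): dept_id=3 -> matches Product
  - employee 6 (Eve): dept_id=1 -> matches Security
  - employee 7 (Carol): dept_id=NULL, no match -> dropped
  - employee 8 (Rosa): dept_id=2 -> matches Finance
  - employee 9 (Leo): dept_id=1 -> matches Security
So 1 of 9 rows is dropped.

SQL:
SELECT a.name, b.name AS department
FROM employees a
INNER JOIN departments b ON a.dept_id = b.id

Result:
name  | department
------+-----------
Jack  | Security  
Beth  | Finance   
Julia | Product   
Zoe   | Product   
Eli   | Product   
Eve   | Security  
Rosa  | Finance   
Leo   | Security  


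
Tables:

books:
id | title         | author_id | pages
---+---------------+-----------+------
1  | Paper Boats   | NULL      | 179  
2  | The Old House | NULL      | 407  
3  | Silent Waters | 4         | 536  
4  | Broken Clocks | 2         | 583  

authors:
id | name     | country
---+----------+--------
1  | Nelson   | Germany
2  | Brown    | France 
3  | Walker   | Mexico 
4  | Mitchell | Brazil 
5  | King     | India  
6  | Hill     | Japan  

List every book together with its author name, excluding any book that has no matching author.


INNER JOIN keeps only books rows whose author_id matches an id in authors. Walk through each book:
  - book 1 (Paper Boats): author_id=NULL, no match -> dropped
  - book 2 (The Old House): author_id=NULL, no match -> dropped
  - book 3 (Silent Waters): author_id=4 -> matches Mitchell
  - book 4 (Broken Clocks): author_id=2 -> matches Brown
So 2 of 4 rows are dropped.

SQL:
SELECT a.title, b.name AS author
FROM books a
INNER JOIN authors b ON a.author_id = b.id

Result:
title         | author  
--------------+---------
Silent Waters | Mitchell
Broken Clocks | Brown   


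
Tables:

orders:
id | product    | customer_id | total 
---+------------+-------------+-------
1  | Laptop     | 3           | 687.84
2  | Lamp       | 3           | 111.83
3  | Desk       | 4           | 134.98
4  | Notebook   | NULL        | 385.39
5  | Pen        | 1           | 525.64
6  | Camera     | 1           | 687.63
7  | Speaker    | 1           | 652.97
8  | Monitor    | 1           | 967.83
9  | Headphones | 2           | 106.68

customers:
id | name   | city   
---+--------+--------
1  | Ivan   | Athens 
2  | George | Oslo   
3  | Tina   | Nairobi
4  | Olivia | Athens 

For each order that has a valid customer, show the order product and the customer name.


INNER JOIN keeps only orders rows whose customer_id matches an id in customers. Walk through each order:
  - order 1 (Laptop): customer_id=3 -> matches Tina
  - order 2 (Lamp): customer_id=3 -> matches Tina
  - order 3 (Desk): customer_id=4 -> matches Olivia
  - order 4 (Notebook): customer_id=NULL, no match -> dropped
  - order 5 (Pen): customer_id=1 -> matches Ivan
  - order 6 (Camera): customer_id=1 -> matches Ivan
  - order 7 (Speaker): customer_id=1 -> matches Ivan
  - order 8 (Monitor): customer_id=1 -> matches Ivan
  - order 9 (Headphones): customer_id=2 -> matches George
So 1 of 9 rows is dropped.

SQL:
SELECT a.product, b.name AS customer
FROM orders a
INNER JOIN customers b ON a.customer_id = b.id

Result:
product    | customer
-----------+---------
Laptop     | Tina    
Lamp       | Tina    
Desk       | Olivia  
Pen        | Ivan    
Camera     | Ivan    
Speaker    | Ivan    
Monitor    | Ivan    
Headphones | George  


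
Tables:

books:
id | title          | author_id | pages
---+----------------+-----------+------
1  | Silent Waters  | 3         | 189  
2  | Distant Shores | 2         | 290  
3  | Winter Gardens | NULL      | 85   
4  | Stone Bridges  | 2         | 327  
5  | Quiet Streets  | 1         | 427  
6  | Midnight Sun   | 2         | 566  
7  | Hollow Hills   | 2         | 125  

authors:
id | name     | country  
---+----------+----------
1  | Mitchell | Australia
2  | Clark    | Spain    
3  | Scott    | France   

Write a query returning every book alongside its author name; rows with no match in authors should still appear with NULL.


LEFT JOIN keeps every row from books (the left table); where author_id has no match in authors, the author columns become NULL. Walk through each book:
  - book 1 (Silent Waters): author_id=3 -> matches Scott
  - book 2 (Distant Shores): author_id=2 -> matches Clark
  - book 3 (Winter Gardens): author_id=NULL, no match -> kept with NULL
  - book 4 (Stone Bridges): author_id=2 -> matches Clark
  - book 5 (Quiet Streets): author_id=1 -> matches Mitchell
  - book 6 (Midnight Sun): author_id=2 -> matches Clark
  - book 7 (Hollow Hills): author_id=2 -> matches Clark
All 7 rows appear; 1 has NULL author.

SQL:
SELECT a.title, b.name AS author
FROM books a
LEFT JOIN authors b ON a.author_id = b.id

Result:
title          | author  
---------------+---------
Silent Waters  | Scott   
Distant Shores | Clark   
Winter Gardens | NULL    
Stone Bridges  | Clark   
Quiet Streets  | Mitchell
Midnight Sun   | Clark   
Hollow Hills   | Clark   


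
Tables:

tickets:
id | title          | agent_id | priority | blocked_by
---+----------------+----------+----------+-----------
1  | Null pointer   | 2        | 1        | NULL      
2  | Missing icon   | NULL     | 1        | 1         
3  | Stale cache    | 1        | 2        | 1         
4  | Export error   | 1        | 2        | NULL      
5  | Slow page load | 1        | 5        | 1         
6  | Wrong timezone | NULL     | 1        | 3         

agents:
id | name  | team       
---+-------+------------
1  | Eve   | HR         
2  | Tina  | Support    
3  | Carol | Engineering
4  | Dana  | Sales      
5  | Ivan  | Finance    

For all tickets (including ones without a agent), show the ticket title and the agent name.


LEFT JOIN keeps every row from tickets (the left table); where agent_id has no match in agents, the agent columns become NULL. Walk through each ticket:
  - ticket 1 (Null pointer): agent_id=2 -> matches Tina
  - ticket 2 (Missing icon): agent_id=NULL, no match -> kept with NULL
  - ticket 3 (Stale cache): agent_id=1 -> matches Eve
  - ticket 4 (Export error): agent_id=1 -> matches Eve
  - ticket 5 (Slow page load): agent_id=1 -> matches Eve
  - ticket 6 (Wrong timezone): agent_id=NULL, no match -> kept with NULL
All 6 rows appear; 2 have NULL agent.

SQL:
SELECT a.title, b.name AS agent
FROM tickets a
LEFT JOIN agents b ON a.agent_id = b.id

Result:
title          | agent
---------------+------
Null pointer   | Tina 
Missing icon   | NULL 
Stale cache    | Eve  
Export error   | Eve  
Slow page load | Eve  
Wrong timezone | NULL 


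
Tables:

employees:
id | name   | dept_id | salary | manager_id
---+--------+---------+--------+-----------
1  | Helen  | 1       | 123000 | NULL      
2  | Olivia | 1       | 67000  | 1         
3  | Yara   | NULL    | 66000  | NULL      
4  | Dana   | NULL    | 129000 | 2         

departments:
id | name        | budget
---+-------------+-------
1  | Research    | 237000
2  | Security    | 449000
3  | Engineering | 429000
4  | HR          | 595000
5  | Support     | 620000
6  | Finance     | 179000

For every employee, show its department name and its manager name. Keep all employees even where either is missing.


Two LEFT JOINs from the same base table employees: one to departments via dept_id, one to employees itself via manager_id. Both are LEFT so every employee is preserved.
Match against departments:
  - employee 1 (Helen): dept_id=1 -> matches Research
  - employee 2 (Olivia): dept_id=1 -> matches Research
  - employee 3 (Yara): dept_id=NULL, no match -> kept with NULL
  - employee 4 (Dana): dept_id=NULL, no match -> kept with NULL
Match against employees (self):
  - employee 1 (Helen): manager_id=NULL -> NULL
  - employee 2 (Olivia): manager_id=1 -> Helen
  - employee 3 (Yara): manager_id=NULL -> NULL
  - employee 4 (Dana): manager_id=2 -> Olivia

SQL:
SELECT a.name, b.name AS department, c.name AS manager
FROM employees a
LEFT JOIN departments b ON a.dept_id = b.id
LEFT JOIN employees c ON a.manager_id = c.id

Result:
name   | department | manager
-------+------------+--------
Helen  | Research   | NULL   
Olivia | Research   | Helen  
Yara   | NULL       | NULL   
Dana   | NULL       | Olivia 


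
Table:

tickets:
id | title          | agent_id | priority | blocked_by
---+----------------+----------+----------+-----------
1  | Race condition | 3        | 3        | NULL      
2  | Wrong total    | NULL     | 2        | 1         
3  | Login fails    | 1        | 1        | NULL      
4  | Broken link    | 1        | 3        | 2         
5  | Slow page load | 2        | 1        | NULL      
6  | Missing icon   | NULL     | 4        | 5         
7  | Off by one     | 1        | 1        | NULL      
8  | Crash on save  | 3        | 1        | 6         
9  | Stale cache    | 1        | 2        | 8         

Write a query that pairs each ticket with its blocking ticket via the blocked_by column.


This is a self-join: tickets is joined to a second copy of itself, matching each row's blocked_by to another row's id. Use LEFT JOIN so rows with blocked_by=NULL are kept.
  - ticket 1 (Race condition): blocked_by=NULL -> NULL
  - ticket 2 (Wrong total): blocked_by=1 -> Race condition
  - ticket 3 (Login fails): blocked_by=NULL -> NULL
  - ticket 4 (Broken link): blocked_by=2 -> Wrong total
  - ticket 5 (Slow page load): blocked_by=NULL -> NULL
  - ticket 6 (Missing icon): blocked_by=5 -> Slow page load
  - ticket 7 (Off by one): blocked_by=NULL -> NULL
  - ticket 8 (Crash on save): blocked_by=6 -> Missing icon
  - ticket 9 (Stale cache): blocked_by=8 -> Crash on save

SQL:
SELECT a.title AS item, b.title AS blocked_by
FROM tickets a
LEFT JOIN tickets b ON a.blocked_by = b.id

Result:
item           | blocked_by    
---------------+---------------
Race condition | NULL          
Wrong total    | Race condition
Login fails    | NULL          
Broken link    | Wrong total   
Slow page load | NULL          
Missing icon   | Slow page load
Off by one     | NULL          
Crash on save  | Missing icon  
Stale cache    | Crash on save 


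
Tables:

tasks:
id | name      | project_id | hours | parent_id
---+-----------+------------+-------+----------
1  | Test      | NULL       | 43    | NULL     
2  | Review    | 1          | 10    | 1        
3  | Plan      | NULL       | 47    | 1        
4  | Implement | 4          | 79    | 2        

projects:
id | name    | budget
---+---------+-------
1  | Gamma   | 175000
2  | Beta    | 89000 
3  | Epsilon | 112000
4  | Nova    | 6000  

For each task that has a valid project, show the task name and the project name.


INNER JOIN keeps only tasks rows whose project_id matches an id in projects. Walk through each task:
  - task 1 (Test): project_id=NULL, no match -> dropped
  - task 2 (Review): project_id=1 -> matches Gamma
  - task 3 (Plan): project_id=NULL, no match -> dropped
  - task 4 (Implement): project_id=4 -> matches Nova
So 2 of 4 rows are dropped.

SQL:
SELECT a.name, b.name AS project
FROM tasks a
INNER JOIN projects b ON a.project_id = b.id

Result:
name      | project
----------+--------
Review    | Gamma  
Implement | Nova   


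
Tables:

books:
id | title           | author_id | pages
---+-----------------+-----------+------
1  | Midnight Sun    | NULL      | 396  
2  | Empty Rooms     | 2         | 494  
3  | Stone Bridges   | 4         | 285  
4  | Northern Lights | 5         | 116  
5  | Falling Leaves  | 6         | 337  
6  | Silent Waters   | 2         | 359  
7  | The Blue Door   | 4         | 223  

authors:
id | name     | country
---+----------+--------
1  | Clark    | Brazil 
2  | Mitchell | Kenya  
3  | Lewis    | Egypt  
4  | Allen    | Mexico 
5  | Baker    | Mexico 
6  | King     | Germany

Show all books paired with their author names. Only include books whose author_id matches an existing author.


INNER JOIN keeps only books rows whose author_id matches an id in authors. Walk through each book:
  - book 1 (Midnight Sun): author_id=NULL, no match -> dropped
  - book 2 (Empty Rooms): author_id=2 -> matches Mitchell
  - book 3 (Stone Bridges): author_id=4 -> matches Allen
  - book 4 (Northern Lights): author_id=5 -> matches Baker
  - book 5 (Falling Leaves): author_id=6 -> matches King
  - book 6 (Silent Waters): author_id=2 -> matches Mitchell
  - book 7 (The Blue Door): author_id=4 -> matches Allen
So 1 of 7 rows is dropped.

SQL:
SELECT a.title, b.name AS author
FROM books a
INNER JOIN authors b ON a.author_id = b.id

Result:
title           | author  
----------------+---------
Empty Rooms     | Mitchell
Stone Bridges   | Allen   
Northern Lights | Baker   
Falling Leaves  | King    
Silent Waters   | Mitchell
The Blue Door   | Allen   


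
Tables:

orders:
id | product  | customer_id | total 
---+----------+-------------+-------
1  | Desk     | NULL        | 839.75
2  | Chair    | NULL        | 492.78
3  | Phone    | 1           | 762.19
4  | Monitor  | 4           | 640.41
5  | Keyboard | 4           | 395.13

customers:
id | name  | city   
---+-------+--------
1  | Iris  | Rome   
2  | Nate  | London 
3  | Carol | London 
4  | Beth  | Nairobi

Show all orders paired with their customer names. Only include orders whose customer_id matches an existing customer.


INNER JOIN keeps only orders rows whose customer_id matches an id in customers. Walk through each order:
  - order 1 (Desk): customer_id=NULL, no match -> dropped
  - order 2 (Chair): customer_id=NULL, no match -> dropped
  - order 3 (Phone): customer_id=1 -> matches Iris
  - order 4 (Monitor): customer_id=4 -> matches Beth
  - order 5 (Keyboard): customer_id=4 -> matches Beth
So 2 of 5 rows are dropped.

SQL:
SELECT a.product, b.name AS customer
FROM orders a
INNER JOIN customers b ON a.customer_id = b.id

Result:
product  | customer
---------+---------
Phone    | Iris    
Monitor  | Beth    
Keyboard | Beth    


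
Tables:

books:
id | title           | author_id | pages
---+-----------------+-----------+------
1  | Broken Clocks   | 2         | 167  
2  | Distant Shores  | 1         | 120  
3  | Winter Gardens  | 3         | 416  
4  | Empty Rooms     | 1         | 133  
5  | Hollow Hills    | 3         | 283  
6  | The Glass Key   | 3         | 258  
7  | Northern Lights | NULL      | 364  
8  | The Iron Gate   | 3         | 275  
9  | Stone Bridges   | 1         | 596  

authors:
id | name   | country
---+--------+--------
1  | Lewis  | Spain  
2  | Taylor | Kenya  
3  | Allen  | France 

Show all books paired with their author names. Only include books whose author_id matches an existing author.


INNER JOIN keeps only books rows whose author_id matches an id in authors. Walk through each book:
  - book 1 (Broken Clocks): author_id=2 -> matches Taylor
  - book 2 (Distant Shores): author_id=1 -> matches Lewis
  - book 3 (Winter Gardens): author_id=3 -> matches Allen
  - book 4 (Empty Rooms): author_id=1 -> matches Lewis
  - book 5 (Hollow Hills): author_id=3 -> matches Allen
  - book 6 (The Glass Key): author_id=3 -> matches Allen
  - book 7 (Northern Lights): author_id=NULL, no match -> dropped
  - book 8 (The Iron Gate): author_id=3 -> matches Allen
  - book 9 (Stone Bridges): author_id=1 -> matches Lewis
So 1 of 9 rows is dropped.

SQL:
SELECT a.title, b.name AS author
FROM books a
INNER JOIN authors b ON a.author_id = b.id

Result:
title          | author
---------------+-------
Broken Clocks  | Taylor
Distant Shores | Lewis 
Winter Gardens | Allen 
Empty Rooms    | Lewis 
Hollow Hills   | Allen 
The Glass Key  | Allen 
The Iron Gate  | Allen 
Stone Bridges  | Lewis 


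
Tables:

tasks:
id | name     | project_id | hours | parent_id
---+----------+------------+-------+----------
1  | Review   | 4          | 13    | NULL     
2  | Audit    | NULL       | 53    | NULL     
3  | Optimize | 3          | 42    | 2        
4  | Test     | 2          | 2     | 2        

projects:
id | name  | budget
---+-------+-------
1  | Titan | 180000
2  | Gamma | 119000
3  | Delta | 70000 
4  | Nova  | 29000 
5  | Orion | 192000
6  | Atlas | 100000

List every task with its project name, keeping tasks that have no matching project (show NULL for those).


LEFT JOIN keeps every row from tasks (the left table); where project_id has no match in projects, the project columns become NULL. Walk through each task:
  - task 1 (Review): project_id=4 -> matches Nova
  - task 2 (Audit): project_id=NULL, no match -> kept with NULL
  - task 3 (Optimize): project_id=3 -> matches Delta
  - task 4 (Test): project_id=2 -> matches Gamma
All 4 rows appear; 1 has NULL project.

SQL:
SELECT a.name, b.name AS project
FROM tasks a
LEFT JOIN projects b ON a.project_id = b.id

Result:
name     | project
---------+--------
Review   | Nova   
Audit    | NULL   
Optimize | Delta  
Test     | Gamma  


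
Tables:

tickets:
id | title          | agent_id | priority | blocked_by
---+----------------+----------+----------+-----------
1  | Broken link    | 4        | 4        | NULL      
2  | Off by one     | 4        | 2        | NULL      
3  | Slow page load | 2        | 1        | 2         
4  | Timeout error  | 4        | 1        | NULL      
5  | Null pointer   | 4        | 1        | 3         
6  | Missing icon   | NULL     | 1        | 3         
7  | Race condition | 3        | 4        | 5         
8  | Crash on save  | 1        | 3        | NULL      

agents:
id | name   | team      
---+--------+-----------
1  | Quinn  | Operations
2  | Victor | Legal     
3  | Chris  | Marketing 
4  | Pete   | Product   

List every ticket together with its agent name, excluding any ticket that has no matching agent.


INNER JOIN keeps only tickets rows whose agent_id matches an id in agents. Walk through each ticket:
  - ticket 1 (Broken link): agent_id=4 -> matches Pete
  - ticket 2 (Off by one): agent_id=4 -> matches Pete
  - ticket 3 (Slow page load): agent_id=2 -> matches Victor
  - ticket 4 (Timeout error): agent_id=4 -> matches Pete
  - ticket 5 (Null pointer): agent_id=4 -> matches Pete
  - ticket 6 (Missing icon): agent_id=NULL, no match -> dropped
  - ticket 7 (Race condition): agent_id=3 -> matches Chris
  - ticket 8 (Crash on save): agent_id=1 -> matches Quinn
So 1 of 8 rows is dropped.

SQL:
SELECT a.title, b.name AS agent
FROM tickets a
INNER JOIN agents b ON a.agent_id = b.id

Result:
title          | agent 
---------------+-------
Broken link    | Pete  
Off by one     | Pete  
Slow page load | Victor
Timeout error  | Pete  
Null pointer   | Pete  
Race condition | Chris 
Crash on save  | Quinn 


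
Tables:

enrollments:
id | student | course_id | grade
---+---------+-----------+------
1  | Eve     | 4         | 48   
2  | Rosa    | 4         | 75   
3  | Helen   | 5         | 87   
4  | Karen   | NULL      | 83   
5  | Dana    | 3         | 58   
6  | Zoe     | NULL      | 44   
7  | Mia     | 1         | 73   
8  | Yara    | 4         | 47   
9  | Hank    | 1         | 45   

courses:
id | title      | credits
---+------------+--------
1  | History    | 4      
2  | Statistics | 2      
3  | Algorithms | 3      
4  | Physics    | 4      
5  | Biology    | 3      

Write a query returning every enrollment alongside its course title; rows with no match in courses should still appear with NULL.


LEFT JOIN keeps every row from enrollments (the left table); where course_id has no match in courses, the course columns become NULL. Walk through each enrollment:
  - enrollment 1 (Eve): course_id=4 -> matches Physics
  - enrollment 2 (Rosa): course_id=4 -> matches Physics
  - enrollment 3 (Helen): course_id=5 -> matches Biology
  - enrollment 4 (Karen): course_id=NULL, no match -> kept with NULL
  - enrollment 5 (Dana): course_id=3 -> matches Algorithms
  - enrollment 6 (Zoe): course_id=NULL, no match -> kept with NULL
  - enrollment 7 (Mia): course_id=1 -> matches History
  - enrollment 8 (Yara): course_id=4 -> matches Physics
  - enrollment 9 (Hank): course_id=1 -> matches History
All 9 rows appear; 2 have NULL course.

SQL:
SELECT a.student, b.title AS course
FROM enrollments a
LEFT JOIN courses b ON a.course_id = b.id

Result:
student | course    
--------+-----------
Eve     | Physics   
Rosa    | Physics   
Helen   | Biology   
Karen   | NULL      
Dana    | Algorithms
Zoe     | NULL      
Mia     | History   
Yara    | Physics   
Hank    | History   
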